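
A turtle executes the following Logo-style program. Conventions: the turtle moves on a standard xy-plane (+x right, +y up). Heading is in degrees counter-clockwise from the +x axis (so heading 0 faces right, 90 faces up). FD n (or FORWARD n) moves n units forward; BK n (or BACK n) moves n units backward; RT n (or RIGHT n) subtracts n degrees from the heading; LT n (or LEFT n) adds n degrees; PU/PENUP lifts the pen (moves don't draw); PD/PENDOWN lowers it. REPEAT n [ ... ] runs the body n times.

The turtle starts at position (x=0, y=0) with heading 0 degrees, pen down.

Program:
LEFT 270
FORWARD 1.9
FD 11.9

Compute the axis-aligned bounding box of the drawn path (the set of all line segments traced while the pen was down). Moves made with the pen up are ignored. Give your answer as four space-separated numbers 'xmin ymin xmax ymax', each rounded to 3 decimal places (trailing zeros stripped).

Answer: 0 -13.8 0 0

Derivation:
Executing turtle program step by step:
Start: pos=(0,0), heading=0, pen down
LT 270: heading 0 -> 270
FD 1.9: (0,0) -> (0,-1.9) [heading=270, draw]
FD 11.9: (0,-1.9) -> (0,-13.8) [heading=270, draw]
Final: pos=(0,-13.8), heading=270, 2 segment(s) drawn

Segment endpoints: x in {0, 0, 0}, y in {-13.8, -1.9, 0}
xmin=0, ymin=-13.8, xmax=0, ymax=0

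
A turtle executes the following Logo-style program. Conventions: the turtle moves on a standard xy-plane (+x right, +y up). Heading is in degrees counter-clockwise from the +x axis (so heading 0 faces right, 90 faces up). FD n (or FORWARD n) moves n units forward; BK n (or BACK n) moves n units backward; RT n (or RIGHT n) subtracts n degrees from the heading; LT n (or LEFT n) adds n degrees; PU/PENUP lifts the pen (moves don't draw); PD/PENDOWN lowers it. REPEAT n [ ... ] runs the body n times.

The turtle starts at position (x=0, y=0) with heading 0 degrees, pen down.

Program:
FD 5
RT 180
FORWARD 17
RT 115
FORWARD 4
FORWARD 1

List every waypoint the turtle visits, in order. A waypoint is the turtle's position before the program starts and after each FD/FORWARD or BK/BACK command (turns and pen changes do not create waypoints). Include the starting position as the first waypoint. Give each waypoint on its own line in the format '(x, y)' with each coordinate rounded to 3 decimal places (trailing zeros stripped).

Executing turtle program step by step:
Start: pos=(0,0), heading=0, pen down
FD 5: (0,0) -> (5,0) [heading=0, draw]
RT 180: heading 0 -> 180
FD 17: (5,0) -> (-12,0) [heading=180, draw]
RT 115: heading 180 -> 65
FD 4: (-12,0) -> (-10.31,3.625) [heading=65, draw]
FD 1: (-10.31,3.625) -> (-9.887,4.532) [heading=65, draw]
Final: pos=(-9.887,4.532), heading=65, 4 segment(s) drawn
Waypoints (5 total):
(0, 0)
(5, 0)
(-12, 0)
(-10.31, 3.625)
(-9.887, 4.532)

Answer: (0, 0)
(5, 0)
(-12, 0)
(-10.31, 3.625)
(-9.887, 4.532)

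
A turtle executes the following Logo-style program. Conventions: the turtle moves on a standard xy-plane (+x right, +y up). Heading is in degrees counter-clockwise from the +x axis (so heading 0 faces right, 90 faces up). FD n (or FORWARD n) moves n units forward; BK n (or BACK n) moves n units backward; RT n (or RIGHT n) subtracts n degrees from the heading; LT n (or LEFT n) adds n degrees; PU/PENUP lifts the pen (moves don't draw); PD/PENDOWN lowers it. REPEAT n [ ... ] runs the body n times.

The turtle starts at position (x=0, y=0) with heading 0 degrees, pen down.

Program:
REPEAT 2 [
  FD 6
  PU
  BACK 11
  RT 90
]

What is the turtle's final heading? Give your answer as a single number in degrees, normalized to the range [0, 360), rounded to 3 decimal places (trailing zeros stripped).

Executing turtle program step by step:
Start: pos=(0,0), heading=0, pen down
REPEAT 2 [
  -- iteration 1/2 --
  FD 6: (0,0) -> (6,0) [heading=0, draw]
  PU: pen up
  BK 11: (6,0) -> (-5,0) [heading=0, move]
  RT 90: heading 0 -> 270
  -- iteration 2/2 --
  FD 6: (-5,0) -> (-5,-6) [heading=270, move]
  PU: pen up
  BK 11: (-5,-6) -> (-5,5) [heading=270, move]
  RT 90: heading 270 -> 180
]
Final: pos=(-5,5), heading=180, 1 segment(s) drawn

Answer: 180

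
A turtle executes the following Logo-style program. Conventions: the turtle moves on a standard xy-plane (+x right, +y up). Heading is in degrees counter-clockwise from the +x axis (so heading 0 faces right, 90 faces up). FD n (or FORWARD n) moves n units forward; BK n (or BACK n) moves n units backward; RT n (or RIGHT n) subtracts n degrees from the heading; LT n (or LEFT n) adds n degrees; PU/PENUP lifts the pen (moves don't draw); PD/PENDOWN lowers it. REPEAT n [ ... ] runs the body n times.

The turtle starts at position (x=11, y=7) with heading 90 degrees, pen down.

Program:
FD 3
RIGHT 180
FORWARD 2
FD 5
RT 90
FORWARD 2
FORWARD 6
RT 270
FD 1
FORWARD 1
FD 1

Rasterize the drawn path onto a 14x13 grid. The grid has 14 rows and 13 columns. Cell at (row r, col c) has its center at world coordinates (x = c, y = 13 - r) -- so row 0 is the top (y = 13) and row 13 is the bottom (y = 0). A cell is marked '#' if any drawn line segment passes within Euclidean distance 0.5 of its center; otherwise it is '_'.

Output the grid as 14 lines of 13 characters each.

Answer: _____________
_____________
_____________
___________#_
___________#_
___________#_
___________#_
___________#_
___________#_
___________#_
___#########_
___#_________
___#_________
___#_________

Derivation:
Segment 0: (11,7) -> (11,10)
Segment 1: (11,10) -> (11,8)
Segment 2: (11,8) -> (11,3)
Segment 3: (11,3) -> (9,3)
Segment 4: (9,3) -> (3,3)
Segment 5: (3,3) -> (3,2)
Segment 6: (3,2) -> (3,1)
Segment 7: (3,1) -> (3,-0)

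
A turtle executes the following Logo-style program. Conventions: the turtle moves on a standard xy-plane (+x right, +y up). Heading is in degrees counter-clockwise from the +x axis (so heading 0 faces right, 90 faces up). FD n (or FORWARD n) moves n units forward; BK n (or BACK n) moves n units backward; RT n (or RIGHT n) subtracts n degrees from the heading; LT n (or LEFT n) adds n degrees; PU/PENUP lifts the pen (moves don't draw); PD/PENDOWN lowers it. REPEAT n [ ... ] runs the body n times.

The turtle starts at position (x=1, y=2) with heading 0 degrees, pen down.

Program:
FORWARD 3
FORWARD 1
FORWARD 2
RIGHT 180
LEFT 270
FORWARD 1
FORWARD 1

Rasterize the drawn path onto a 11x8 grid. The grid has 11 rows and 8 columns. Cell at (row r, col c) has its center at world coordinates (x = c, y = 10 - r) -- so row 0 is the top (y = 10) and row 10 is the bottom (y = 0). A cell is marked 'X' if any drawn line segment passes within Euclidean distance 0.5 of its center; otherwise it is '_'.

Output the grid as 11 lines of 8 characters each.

Answer: ________
________
________
________
________
________
_______X
_______X
_XXXXXXX
________
________

Derivation:
Segment 0: (1,2) -> (4,2)
Segment 1: (4,2) -> (5,2)
Segment 2: (5,2) -> (7,2)
Segment 3: (7,2) -> (7,3)
Segment 4: (7,3) -> (7,4)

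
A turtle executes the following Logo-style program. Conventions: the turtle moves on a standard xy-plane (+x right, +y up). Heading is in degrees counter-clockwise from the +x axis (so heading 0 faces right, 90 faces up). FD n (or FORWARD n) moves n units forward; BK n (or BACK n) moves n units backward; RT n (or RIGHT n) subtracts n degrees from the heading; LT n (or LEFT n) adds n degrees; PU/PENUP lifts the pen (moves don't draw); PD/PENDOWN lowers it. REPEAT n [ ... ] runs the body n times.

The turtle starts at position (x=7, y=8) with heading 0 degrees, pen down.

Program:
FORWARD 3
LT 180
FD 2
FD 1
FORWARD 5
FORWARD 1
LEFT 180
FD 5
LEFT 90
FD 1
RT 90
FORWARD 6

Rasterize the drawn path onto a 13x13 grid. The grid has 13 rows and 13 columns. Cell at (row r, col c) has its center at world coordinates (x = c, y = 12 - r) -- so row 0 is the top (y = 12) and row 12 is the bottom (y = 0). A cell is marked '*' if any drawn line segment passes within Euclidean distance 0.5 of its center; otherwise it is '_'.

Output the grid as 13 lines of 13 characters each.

Segment 0: (7,8) -> (10,8)
Segment 1: (10,8) -> (8,8)
Segment 2: (8,8) -> (7,8)
Segment 3: (7,8) -> (2,8)
Segment 4: (2,8) -> (1,8)
Segment 5: (1,8) -> (6,8)
Segment 6: (6,8) -> (6,9)
Segment 7: (6,9) -> (12,9)

Answer: _____________
_____________
_____________
______*******
_**********__
_____________
_____________
_____________
_____________
_____________
_____________
_____________
_____________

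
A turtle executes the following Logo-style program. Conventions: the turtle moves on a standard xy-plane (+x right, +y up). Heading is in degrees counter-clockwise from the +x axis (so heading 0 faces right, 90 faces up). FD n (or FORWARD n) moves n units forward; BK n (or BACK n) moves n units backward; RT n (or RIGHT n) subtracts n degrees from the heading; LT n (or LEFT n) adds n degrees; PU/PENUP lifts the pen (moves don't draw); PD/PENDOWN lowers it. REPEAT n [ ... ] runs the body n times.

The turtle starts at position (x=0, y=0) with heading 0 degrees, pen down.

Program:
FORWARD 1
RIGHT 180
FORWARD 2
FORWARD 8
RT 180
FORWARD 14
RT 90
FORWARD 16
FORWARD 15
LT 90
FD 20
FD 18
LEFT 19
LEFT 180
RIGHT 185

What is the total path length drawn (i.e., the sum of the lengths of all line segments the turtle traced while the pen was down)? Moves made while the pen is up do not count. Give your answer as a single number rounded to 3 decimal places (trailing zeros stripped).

Executing turtle program step by step:
Start: pos=(0,0), heading=0, pen down
FD 1: (0,0) -> (1,0) [heading=0, draw]
RT 180: heading 0 -> 180
FD 2: (1,0) -> (-1,0) [heading=180, draw]
FD 8: (-1,0) -> (-9,0) [heading=180, draw]
RT 180: heading 180 -> 0
FD 14: (-9,0) -> (5,0) [heading=0, draw]
RT 90: heading 0 -> 270
FD 16: (5,0) -> (5,-16) [heading=270, draw]
FD 15: (5,-16) -> (5,-31) [heading=270, draw]
LT 90: heading 270 -> 0
FD 20: (5,-31) -> (25,-31) [heading=0, draw]
FD 18: (25,-31) -> (43,-31) [heading=0, draw]
LT 19: heading 0 -> 19
LT 180: heading 19 -> 199
RT 185: heading 199 -> 14
Final: pos=(43,-31), heading=14, 8 segment(s) drawn

Segment lengths:
  seg 1: (0,0) -> (1,0), length = 1
  seg 2: (1,0) -> (-1,0), length = 2
  seg 3: (-1,0) -> (-9,0), length = 8
  seg 4: (-9,0) -> (5,0), length = 14
  seg 5: (5,0) -> (5,-16), length = 16
  seg 6: (5,-16) -> (5,-31), length = 15
  seg 7: (5,-31) -> (25,-31), length = 20
  seg 8: (25,-31) -> (43,-31), length = 18
Total = 94

Answer: 94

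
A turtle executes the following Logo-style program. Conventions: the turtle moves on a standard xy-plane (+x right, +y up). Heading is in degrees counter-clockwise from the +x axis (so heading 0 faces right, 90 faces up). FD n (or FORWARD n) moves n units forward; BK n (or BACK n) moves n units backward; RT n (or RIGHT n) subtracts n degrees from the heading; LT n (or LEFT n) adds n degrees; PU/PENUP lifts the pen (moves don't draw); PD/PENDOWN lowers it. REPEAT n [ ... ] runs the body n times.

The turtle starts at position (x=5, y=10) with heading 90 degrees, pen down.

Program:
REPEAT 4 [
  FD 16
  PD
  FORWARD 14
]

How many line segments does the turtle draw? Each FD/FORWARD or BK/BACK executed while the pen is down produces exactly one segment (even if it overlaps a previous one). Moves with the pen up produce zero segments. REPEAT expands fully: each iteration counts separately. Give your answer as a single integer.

Executing turtle program step by step:
Start: pos=(5,10), heading=90, pen down
REPEAT 4 [
  -- iteration 1/4 --
  FD 16: (5,10) -> (5,26) [heading=90, draw]
  PD: pen down
  FD 14: (5,26) -> (5,40) [heading=90, draw]
  -- iteration 2/4 --
  FD 16: (5,40) -> (5,56) [heading=90, draw]
  PD: pen down
  FD 14: (5,56) -> (5,70) [heading=90, draw]
  -- iteration 3/4 --
  FD 16: (5,70) -> (5,86) [heading=90, draw]
  PD: pen down
  FD 14: (5,86) -> (5,100) [heading=90, draw]
  -- iteration 4/4 --
  FD 16: (5,100) -> (5,116) [heading=90, draw]
  PD: pen down
  FD 14: (5,116) -> (5,130) [heading=90, draw]
]
Final: pos=(5,130), heading=90, 8 segment(s) drawn
Segments drawn: 8

Answer: 8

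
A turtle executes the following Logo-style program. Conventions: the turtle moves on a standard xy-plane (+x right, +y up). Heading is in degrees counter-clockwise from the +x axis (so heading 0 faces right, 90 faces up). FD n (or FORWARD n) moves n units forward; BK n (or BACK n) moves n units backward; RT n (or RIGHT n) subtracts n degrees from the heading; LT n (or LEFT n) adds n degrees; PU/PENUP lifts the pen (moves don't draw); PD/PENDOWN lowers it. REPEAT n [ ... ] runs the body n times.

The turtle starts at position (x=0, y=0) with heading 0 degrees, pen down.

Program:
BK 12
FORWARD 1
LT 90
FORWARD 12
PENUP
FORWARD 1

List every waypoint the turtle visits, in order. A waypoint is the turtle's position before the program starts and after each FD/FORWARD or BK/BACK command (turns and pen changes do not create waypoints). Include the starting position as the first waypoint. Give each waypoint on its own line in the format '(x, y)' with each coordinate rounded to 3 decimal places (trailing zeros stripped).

Executing turtle program step by step:
Start: pos=(0,0), heading=0, pen down
BK 12: (0,0) -> (-12,0) [heading=0, draw]
FD 1: (-12,0) -> (-11,0) [heading=0, draw]
LT 90: heading 0 -> 90
FD 12: (-11,0) -> (-11,12) [heading=90, draw]
PU: pen up
FD 1: (-11,12) -> (-11,13) [heading=90, move]
Final: pos=(-11,13), heading=90, 3 segment(s) drawn
Waypoints (5 total):
(0, 0)
(-12, 0)
(-11, 0)
(-11, 12)
(-11, 13)

Answer: (0, 0)
(-12, 0)
(-11, 0)
(-11, 12)
(-11, 13)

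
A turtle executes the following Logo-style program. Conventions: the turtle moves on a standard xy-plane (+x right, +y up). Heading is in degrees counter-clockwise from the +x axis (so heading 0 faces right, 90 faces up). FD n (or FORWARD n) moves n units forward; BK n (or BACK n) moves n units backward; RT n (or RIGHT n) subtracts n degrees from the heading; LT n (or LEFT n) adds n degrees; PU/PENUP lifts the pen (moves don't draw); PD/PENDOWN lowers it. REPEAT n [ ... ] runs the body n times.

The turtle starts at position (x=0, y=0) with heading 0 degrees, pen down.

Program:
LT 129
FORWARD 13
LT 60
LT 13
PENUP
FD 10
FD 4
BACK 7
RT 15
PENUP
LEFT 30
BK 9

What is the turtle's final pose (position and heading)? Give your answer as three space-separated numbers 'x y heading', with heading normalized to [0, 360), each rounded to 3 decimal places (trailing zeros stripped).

Answer: -7.484 12.897 217

Derivation:
Executing turtle program step by step:
Start: pos=(0,0), heading=0, pen down
LT 129: heading 0 -> 129
FD 13: (0,0) -> (-8.181,10.103) [heading=129, draw]
LT 60: heading 129 -> 189
LT 13: heading 189 -> 202
PU: pen up
FD 10: (-8.181,10.103) -> (-17.453,6.357) [heading=202, move]
FD 4: (-17.453,6.357) -> (-21.162,4.858) [heading=202, move]
BK 7: (-21.162,4.858) -> (-14.671,7.481) [heading=202, move]
RT 15: heading 202 -> 187
PU: pen up
LT 30: heading 187 -> 217
BK 9: (-14.671,7.481) -> (-7.484,12.897) [heading=217, move]
Final: pos=(-7.484,12.897), heading=217, 1 segment(s) drawn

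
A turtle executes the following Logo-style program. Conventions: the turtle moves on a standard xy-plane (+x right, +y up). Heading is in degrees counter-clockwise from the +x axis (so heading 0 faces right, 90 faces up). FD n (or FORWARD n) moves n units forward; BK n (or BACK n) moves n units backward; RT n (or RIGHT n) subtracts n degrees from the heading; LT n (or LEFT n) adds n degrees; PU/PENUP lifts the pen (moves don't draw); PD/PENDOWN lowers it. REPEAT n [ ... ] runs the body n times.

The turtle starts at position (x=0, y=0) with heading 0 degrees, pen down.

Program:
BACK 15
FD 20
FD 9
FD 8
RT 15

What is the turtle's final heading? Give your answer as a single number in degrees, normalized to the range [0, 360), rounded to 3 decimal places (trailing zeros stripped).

Answer: 345

Derivation:
Executing turtle program step by step:
Start: pos=(0,0), heading=0, pen down
BK 15: (0,0) -> (-15,0) [heading=0, draw]
FD 20: (-15,0) -> (5,0) [heading=0, draw]
FD 9: (5,0) -> (14,0) [heading=0, draw]
FD 8: (14,0) -> (22,0) [heading=0, draw]
RT 15: heading 0 -> 345
Final: pos=(22,0), heading=345, 4 segment(s) drawn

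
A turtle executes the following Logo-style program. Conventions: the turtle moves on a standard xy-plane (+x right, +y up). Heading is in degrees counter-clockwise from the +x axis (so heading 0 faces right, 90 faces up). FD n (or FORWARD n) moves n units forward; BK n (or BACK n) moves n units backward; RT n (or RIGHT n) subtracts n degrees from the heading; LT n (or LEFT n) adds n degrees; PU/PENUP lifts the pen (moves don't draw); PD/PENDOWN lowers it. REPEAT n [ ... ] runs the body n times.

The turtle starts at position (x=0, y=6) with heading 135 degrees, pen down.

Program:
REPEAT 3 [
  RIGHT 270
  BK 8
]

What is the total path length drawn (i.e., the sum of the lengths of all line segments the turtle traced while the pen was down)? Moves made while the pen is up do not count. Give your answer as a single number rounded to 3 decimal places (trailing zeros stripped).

Executing turtle program step by step:
Start: pos=(0,6), heading=135, pen down
REPEAT 3 [
  -- iteration 1/3 --
  RT 270: heading 135 -> 225
  BK 8: (0,6) -> (5.657,11.657) [heading=225, draw]
  -- iteration 2/3 --
  RT 270: heading 225 -> 315
  BK 8: (5.657,11.657) -> (0,17.314) [heading=315, draw]
  -- iteration 3/3 --
  RT 270: heading 315 -> 45
  BK 8: (0,17.314) -> (-5.657,11.657) [heading=45, draw]
]
Final: pos=(-5.657,11.657), heading=45, 3 segment(s) drawn

Segment lengths:
  seg 1: (0,6) -> (5.657,11.657), length = 8
  seg 2: (5.657,11.657) -> (0,17.314), length = 8
  seg 3: (0,17.314) -> (-5.657,11.657), length = 8
Total = 24

Answer: 24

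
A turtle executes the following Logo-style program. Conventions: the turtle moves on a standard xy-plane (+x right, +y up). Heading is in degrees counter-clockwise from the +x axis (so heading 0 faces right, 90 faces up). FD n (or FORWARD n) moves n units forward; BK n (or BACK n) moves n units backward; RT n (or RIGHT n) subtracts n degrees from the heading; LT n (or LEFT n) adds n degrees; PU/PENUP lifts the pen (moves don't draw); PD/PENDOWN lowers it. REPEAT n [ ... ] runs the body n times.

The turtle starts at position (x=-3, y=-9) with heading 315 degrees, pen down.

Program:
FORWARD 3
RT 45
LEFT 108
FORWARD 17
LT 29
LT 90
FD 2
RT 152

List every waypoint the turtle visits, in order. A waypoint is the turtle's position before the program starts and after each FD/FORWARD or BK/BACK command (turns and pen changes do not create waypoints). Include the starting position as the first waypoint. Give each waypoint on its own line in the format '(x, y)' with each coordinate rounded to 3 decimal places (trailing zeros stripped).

Answer: (-3, -9)
(-0.879, -11.121)
(15.289, -5.868)
(13.827, -4.504)

Derivation:
Executing turtle program step by step:
Start: pos=(-3,-9), heading=315, pen down
FD 3: (-3,-9) -> (-0.879,-11.121) [heading=315, draw]
RT 45: heading 315 -> 270
LT 108: heading 270 -> 18
FD 17: (-0.879,-11.121) -> (15.289,-5.868) [heading=18, draw]
LT 29: heading 18 -> 47
LT 90: heading 47 -> 137
FD 2: (15.289,-5.868) -> (13.827,-4.504) [heading=137, draw]
RT 152: heading 137 -> 345
Final: pos=(13.827,-4.504), heading=345, 3 segment(s) drawn
Waypoints (4 total):
(-3, -9)
(-0.879, -11.121)
(15.289, -5.868)
(13.827, -4.504)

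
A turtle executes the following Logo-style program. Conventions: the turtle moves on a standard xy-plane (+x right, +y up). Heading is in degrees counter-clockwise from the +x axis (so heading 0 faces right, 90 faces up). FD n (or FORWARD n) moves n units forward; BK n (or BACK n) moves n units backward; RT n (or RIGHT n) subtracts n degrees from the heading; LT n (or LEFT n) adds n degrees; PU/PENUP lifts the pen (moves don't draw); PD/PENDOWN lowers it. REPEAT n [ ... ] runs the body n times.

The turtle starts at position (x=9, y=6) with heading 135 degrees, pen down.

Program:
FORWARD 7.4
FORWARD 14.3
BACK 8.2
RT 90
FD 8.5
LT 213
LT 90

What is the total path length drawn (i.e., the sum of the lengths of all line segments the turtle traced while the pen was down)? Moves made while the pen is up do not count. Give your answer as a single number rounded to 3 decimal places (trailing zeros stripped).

Answer: 38.4

Derivation:
Executing turtle program step by step:
Start: pos=(9,6), heading=135, pen down
FD 7.4: (9,6) -> (3.767,11.233) [heading=135, draw]
FD 14.3: (3.767,11.233) -> (-6.344,21.344) [heading=135, draw]
BK 8.2: (-6.344,21.344) -> (-0.546,15.546) [heading=135, draw]
RT 90: heading 135 -> 45
FD 8.5: (-0.546,15.546) -> (5.464,21.556) [heading=45, draw]
LT 213: heading 45 -> 258
LT 90: heading 258 -> 348
Final: pos=(5.464,21.556), heading=348, 4 segment(s) drawn

Segment lengths:
  seg 1: (9,6) -> (3.767,11.233), length = 7.4
  seg 2: (3.767,11.233) -> (-6.344,21.344), length = 14.3
  seg 3: (-6.344,21.344) -> (-0.546,15.546), length = 8.2
  seg 4: (-0.546,15.546) -> (5.464,21.556), length = 8.5
Total = 38.4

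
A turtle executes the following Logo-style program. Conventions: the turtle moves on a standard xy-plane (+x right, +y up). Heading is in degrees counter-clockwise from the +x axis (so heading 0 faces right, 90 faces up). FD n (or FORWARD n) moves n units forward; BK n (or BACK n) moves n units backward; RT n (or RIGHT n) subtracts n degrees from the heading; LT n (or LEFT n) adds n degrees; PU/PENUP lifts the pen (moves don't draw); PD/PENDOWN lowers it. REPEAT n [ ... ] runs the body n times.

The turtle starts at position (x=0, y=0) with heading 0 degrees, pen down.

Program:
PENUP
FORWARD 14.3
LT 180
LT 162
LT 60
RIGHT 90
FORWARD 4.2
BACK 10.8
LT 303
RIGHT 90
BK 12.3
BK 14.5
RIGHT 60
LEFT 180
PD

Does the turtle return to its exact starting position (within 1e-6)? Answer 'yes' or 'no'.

Executing turtle program step by step:
Start: pos=(0,0), heading=0, pen down
PU: pen up
FD 14.3: (0,0) -> (14.3,0) [heading=0, move]
LT 180: heading 0 -> 180
LT 162: heading 180 -> 342
LT 60: heading 342 -> 42
RT 90: heading 42 -> 312
FD 4.2: (14.3,0) -> (17.11,-3.121) [heading=312, move]
BK 10.8: (17.11,-3.121) -> (9.884,4.905) [heading=312, move]
LT 303: heading 312 -> 255
RT 90: heading 255 -> 165
BK 12.3: (9.884,4.905) -> (21.765,1.721) [heading=165, move]
BK 14.5: (21.765,1.721) -> (35.771,-2.032) [heading=165, move]
RT 60: heading 165 -> 105
LT 180: heading 105 -> 285
PD: pen down
Final: pos=(35.771,-2.032), heading=285, 0 segment(s) drawn

Start position: (0, 0)
Final position: (35.771, -2.032)
Distance = 35.828; >= 1e-6 -> NOT closed

Answer: no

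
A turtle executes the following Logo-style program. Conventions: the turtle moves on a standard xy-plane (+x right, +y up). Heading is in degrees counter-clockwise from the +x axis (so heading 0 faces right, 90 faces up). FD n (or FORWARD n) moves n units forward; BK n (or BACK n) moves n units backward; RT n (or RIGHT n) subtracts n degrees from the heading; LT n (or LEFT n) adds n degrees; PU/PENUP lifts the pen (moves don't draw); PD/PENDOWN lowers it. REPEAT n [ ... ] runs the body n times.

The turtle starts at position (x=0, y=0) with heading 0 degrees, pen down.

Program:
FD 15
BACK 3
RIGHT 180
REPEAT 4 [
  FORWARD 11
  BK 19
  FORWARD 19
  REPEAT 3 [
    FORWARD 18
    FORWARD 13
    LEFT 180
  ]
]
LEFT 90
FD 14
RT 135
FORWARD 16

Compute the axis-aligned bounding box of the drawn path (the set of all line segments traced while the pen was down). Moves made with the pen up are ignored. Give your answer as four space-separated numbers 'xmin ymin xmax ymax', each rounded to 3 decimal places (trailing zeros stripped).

Answer: -38 -14 20 0

Derivation:
Executing turtle program step by step:
Start: pos=(0,0), heading=0, pen down
FD 15: (0,0) -> (15,0) [heading=0, draw]
BK 3: (15,0) -> (12,0) [heading=0, draw]
RT 180: heading 0 -> 180
REPEAT 4 [
  -- iteration 1/4 --
  FD 11: (12,0) -> (1,0) [heading=180, draw]
  BK 19: (1,0) -> (20,0) [heading=180, draw]
  FD 19: (20,0) -> (1,0) [heading=180, draw]
  REPEAT 3 [
    -- iteration 1/3 --
    FD 18: (1,0) -> (-17,0) [heading=180, draw]
    FD 13: (-17,0) -> (-30,0) [heading=180, draw]
    LT 180: heading 180 -> 0
    -- iteration 2/3 --
    FD 18: (-30,0) -> (-12,0) [heading=0, draw]
    FD 13: (-12,0) -> (1,0) [heading=0, draw]
    LT 180: heading 0 -> 180
    -- iteration 3/3 --
    FD 18: (1,0) -> (-17,0) [heading=180, draw]
    FD 13: (-17,0) -> (-30,0) [heading=180, draw]
    LT 180: heading 180 -> 0
  ]
  -- iteration 2/4 --
  FD 11: (-30,0) -> (-19,0) [heading=0, draw]
  BK 19: (-19,0) -> (-38,0) [heading=0, draw]
  FD 19: (-38,0) -> (-19,0) [heading=0, draw]
  REPEAT 3 [
    -- iteration 1/3 --
    FD 18: (-19,0) -> (-1,0) [heading=0, draw]
    FD 13: (-1,0) -> (12,0) [heading=0, draw]
    LT 180: heading 0 -> 180
    -- iteration 2/3 --
    FD 18: (12,0) -> (-6,0) [heading=180, draw]
    FD 13: (-6,0) -> (-19,0) [heading=180, draw]
    LT 180: heading 180 -> 0
    -- iteration 3/3 --
    FD 18: (-19,0) -> (-1,0) [heading=0, draw]
    FD 13: (-1,0) -> (12,0) [heading=0, draw]
    LT 180: heading 0 -> 180
  ]
  -- iteration 3/4 --
  FD 11: (12,0) -> (1,0) [heading=180, draw]
  BK 19: (1,0) -> (20,0) [heading=180, draw]
  FD 19: (20,0) -> (1,0) [heading=180, draw]
  REPEAT 3 [
    -- iteration 1/3 --
    FD 18: (1,0) -> (-17,0) [heading=180, draw]
    FD 13: (-17,0) -> (-30,0) [heading=180, draw]
    LT 180: heading 180 -> 0
    -- iteration 2/3 --
    FD 18: (-30,0) -> (-12,0) [heading=0, draw]
    FD 13: (-12,0) -> (1,0) [heading=0, draw]
    LT 180: heading 0 -> 180
    -- iteration 3/3 --
    FD 18: (1,0) -> (-17,0) [heading=180, draw]
    FD 13: (-17,0) -> (-30,0) [heading=180, draw]
    LT 180: heading 180 -> 0
  ]
  -- iteration 4/4 --
  FD 11: (-30,0) -> (-19,0) [heading=0, draw]
  BK 19: (-19,0) -> (-38,0) [heading=0, draw]
  FD 19: (-38,0) -> (-19,0) [heading=0, draw]
  REPEAT 3 [
    -- iteration 1/3 --
    FD 18: (-19,0) -> (-1,0) [heading=0, draw]
    FD 13: (-1,0) -> (12,0) [heading=0, draw]
    LT 180: heading 0 -> 180
    -- iteration 2/3 --
    FD 18: (12,0) -> (-6,0) [heading=180, draw]
    FD 13: (-6,0) -> (-19,0) [heading=180, draw]
    LT 180: heading 180 -> 0
    -- iteration 3/3 --
    FD 18: (-19,0) -> (-1,0) [heading=0, draw]
    FD 13: (-1,0) -> (12,0) [heading=0, draw]
    LT 180: heading 0 -> 180
  ]
]
LT 90: heading 180 -> 270
FD 14: (12,0) -> (12,-14) [heading=270, draw]
RT 135: heading 270 -> 135
FD 16: (12,-14) -> (0.686,-2.686) [heading=135, draw]
Final: pos=(0.686,-2.686), heading=135, 40 segment(s) drawn

Segment endpoints: x in {-38, -30, -19, -17, -12, -6, -1, 0, 0.686, 1, 12, 12, 15, 20}, y in {-14, -2.686, 0, 0, 0, 0, 0, 0, 0, 0, 0, 0, 0, 0, 0, 0, 0, 0, 0, 0, 0, 0, 0, 0, 0, 0, 0, 0, 0, 0, 0, 0, 0, 0, 0}
xmin=-38, ymin=-14, xmax=20, ymax=0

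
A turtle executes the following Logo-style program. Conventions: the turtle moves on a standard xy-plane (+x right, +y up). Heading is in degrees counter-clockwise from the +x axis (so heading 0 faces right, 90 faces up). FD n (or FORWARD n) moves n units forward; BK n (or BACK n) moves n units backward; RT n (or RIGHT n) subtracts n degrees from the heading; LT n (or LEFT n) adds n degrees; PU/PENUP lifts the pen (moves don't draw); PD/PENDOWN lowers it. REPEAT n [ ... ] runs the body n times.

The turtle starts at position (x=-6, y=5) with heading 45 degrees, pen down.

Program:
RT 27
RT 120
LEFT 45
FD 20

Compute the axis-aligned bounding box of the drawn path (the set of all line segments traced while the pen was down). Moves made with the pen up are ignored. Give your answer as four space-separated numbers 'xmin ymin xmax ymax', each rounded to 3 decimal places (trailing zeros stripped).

Answer: -6 -11.773 4.893 5

Derivation:
Executing turtle program step by step:
Start: pos=(-6,5), heading=45, pen down
RT 27: heading 45 -> 18
RT 120: heading 18 -> 258
LT 45: heading 258 -> 303
FD 20: (-6,5) -> (4.893,-11.773) [heading=303, draw]
Final: pos=(4.893,-11.773), heading=303, 1 segment(s) drawn

Segment endpoints: x in {-6, 4.893}, y in {-11.773, 5}
xmin=-6, ymin=-11.773, xmax=4.893, ymax=5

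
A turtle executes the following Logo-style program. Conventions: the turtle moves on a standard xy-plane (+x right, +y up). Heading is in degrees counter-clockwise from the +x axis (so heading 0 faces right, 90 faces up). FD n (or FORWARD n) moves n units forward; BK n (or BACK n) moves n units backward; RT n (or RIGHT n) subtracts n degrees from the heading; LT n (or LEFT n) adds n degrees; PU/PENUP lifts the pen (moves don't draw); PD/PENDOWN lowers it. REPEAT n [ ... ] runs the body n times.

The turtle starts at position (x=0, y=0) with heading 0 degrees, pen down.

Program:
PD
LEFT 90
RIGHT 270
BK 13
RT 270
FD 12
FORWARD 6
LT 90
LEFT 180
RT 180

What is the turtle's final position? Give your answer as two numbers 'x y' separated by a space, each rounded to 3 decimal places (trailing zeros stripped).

Executing turtle program step by step:
Start: pos=(0,0), heading=0, pen down
PD: pen down
LT 90: heading 0 -> 90
RT 270: heading 90 -> 180
BK 13: (0,0) -> (13,0) [heading=180, draw]
RT 270: heading 180 -> 270
FD 12: (13,0) -> (13,-12) [heading=270, draw]
FD 6: (13,-12) -> (13,-18) [heading=270, draw]
LT 90: heading 270 -> 0
LT 180: heading 0 -> 180
RT 180: heading 180 -> 0
Final: pos=(13,-18), heading=0, 3 segment(s) drawn

Answer: 13 -18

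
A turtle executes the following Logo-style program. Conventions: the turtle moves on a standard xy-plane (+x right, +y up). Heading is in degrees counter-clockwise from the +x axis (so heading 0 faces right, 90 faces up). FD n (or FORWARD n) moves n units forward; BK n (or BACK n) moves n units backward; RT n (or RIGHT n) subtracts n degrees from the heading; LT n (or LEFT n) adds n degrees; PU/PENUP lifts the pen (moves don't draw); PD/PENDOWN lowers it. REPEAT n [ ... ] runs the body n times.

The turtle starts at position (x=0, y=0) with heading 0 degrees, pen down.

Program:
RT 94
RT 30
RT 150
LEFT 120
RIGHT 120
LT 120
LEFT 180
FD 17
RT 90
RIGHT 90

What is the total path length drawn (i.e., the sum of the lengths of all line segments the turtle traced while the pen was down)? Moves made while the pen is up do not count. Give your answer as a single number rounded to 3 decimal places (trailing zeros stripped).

Executing turtle program step by step:
Start: pos=(0,0), heading=0, pen down
RT 94: heading 0 -> 266
RT 30: heading 266 -> 236
RT 150: heading 236 -> 86
LT 120: heading 86 -> 206
RT 120: heading 206 -> 86
LT 120: heading 86 -> 206
LT 180: heading 206 -> 26
FD 17: (0,0) -> (15.279,7.452) [heading=26, draw]
RT 90: heading 26 -> 296
RT 90: heading 296 -> 206
Final: pos=(15.279,7.452), heading=206, 1 segment(s) drawn

Segment lengths:
  seg 1: (0,0) -> (15.279,7.452), length = 17
Total = 17

Answer: 17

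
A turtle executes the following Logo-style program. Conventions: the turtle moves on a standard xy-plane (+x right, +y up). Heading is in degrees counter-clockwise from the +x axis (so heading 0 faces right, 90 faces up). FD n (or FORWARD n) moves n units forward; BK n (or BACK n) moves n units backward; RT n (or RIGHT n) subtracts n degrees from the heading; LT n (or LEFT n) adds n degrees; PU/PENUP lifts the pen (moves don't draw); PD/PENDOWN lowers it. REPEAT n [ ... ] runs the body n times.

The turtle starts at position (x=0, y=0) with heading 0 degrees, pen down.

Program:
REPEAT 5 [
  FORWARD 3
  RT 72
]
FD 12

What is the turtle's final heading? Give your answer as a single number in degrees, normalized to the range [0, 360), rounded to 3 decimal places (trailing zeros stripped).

Answer: 0

Derivation:
Executing turtle program step by step:
Start: pos=(0,0), heading=0, pen down
REPEAT 5 [
  -- iteration 1/5 --
  FD 3: (0,0) -> (3,0) [heading=0, draw]
  RT 72: heading 0 -> 288
  -- iteration 2/5 --
  FD 3: (3,0) -> (3.927,-2.853) [heading=288, draw]
  RT 72: heading 288 -> 216
  -- iteration 3/5 --
  FD 3: (3.927,-2.853) -> (1.5,-4.617) [heading=216, draw]
  RT 72: heading 216 -> 144
  -- iteration 4/5 --
  FD 3: (1.5,-4.617) -> (-0.927,-2.853) [heading=144, draw]
  RT 72: heading 144 -> 72
  -- iteration 5/5 --
  FD 3: (-0.927,-2.853) -> (0,0) [heading=72, draw]
  RT 72: heading 72 -> 0
]
FD 12: (0,0) -> (12,0) [heading=0, draw]
Final: pos=(12,0), heading=0, 6 segment(s) drawn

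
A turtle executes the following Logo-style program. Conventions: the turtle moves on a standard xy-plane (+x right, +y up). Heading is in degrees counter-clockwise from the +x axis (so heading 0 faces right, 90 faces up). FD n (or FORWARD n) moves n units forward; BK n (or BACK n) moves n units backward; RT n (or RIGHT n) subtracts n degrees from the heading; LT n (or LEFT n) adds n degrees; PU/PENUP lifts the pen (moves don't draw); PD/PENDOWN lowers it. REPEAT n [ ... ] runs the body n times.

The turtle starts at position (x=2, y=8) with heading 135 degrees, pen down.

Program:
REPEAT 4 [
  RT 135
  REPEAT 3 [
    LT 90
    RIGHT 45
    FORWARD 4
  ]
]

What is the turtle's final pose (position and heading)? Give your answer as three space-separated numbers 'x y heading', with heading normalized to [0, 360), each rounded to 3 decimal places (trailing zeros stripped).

Answer: 2 46.627 135

Derivation:
Executing turtle program step by step:
Start: pos=(2,8), heading=135, pen down
REPEAT 4 [
  -- iteration 1/4 --
  RT 135: heading 135 -> 0
  REPEAT 3 [
    -- iteration 1/3 --
    LT 90: heading 0 -> 90
    RT 45: heading 90 -> 45
    FD 4: (2,8) -> (4.828,10.828) [heading=45, draw]
    -- iteration 2/3 --
    LT 90: heading 45 -> 135
    RT 45: heading 135 -> 90
    FD 4: (4.828,10.828) -> (4.828,14.828) [heading=90, draw]
    -- iteration 3/3 --
    LT 90: heading 90 -> 180
    RT 45: heading 180 -> 135
    FD 4: (4.828,14.828) -> (2,17.657) [heading=135, draw]
  ]
  -- iteration 2/4 --
  RT 135: heading 135 -> 0
  REPEAT 3 [
    -- iteration 1/3 --
    LT 90: heading 0 -> 90
    RT 45: heading 90 -> 45
    FD 4: (2,17.657) -> (4.828,20.485) [heading=45, draw]
    -- iteration 2/3 --
    LT 90: heading 45 -> 135
    RT 45: heading 135 -> 90
    FD 4: (4.828,20.485) -> (4.828,24.485) [heading=90, draw]
    -- iteration 3/3 --
    LT 90: heading 90 -> 180
    RT 45: heading 180 -> 135
    FD 4: (4.828,24.485) -> (2,27.314) [heading=135, draw]
  ]
  -- iteration 3/4 --
  RT 135: heading 135 -> 0
  REPEAT 3 [
    -- iteration 1/3 --
    LT 90: heading 0 -> 90
    RT 45: heading 90 -> 45
    FD 4: (2,27.314) -> (4.828,30.142) [heading=45, draw]
    -- iteration 2/3 --
    LT 90: heading 45 -> 135
    RT 45: heading 135 -> 90
    FD 4: (4.828,30.142) -> (4.828,34.142) [heading=90, draw]
    -- iteration 3/3 --
    LT 90: heading 90 -> 180
    RT 45: heading 180 -> 135
    FD 4: (4.828,34.142) -> (2,36.971) [heading=135, draw]
  ]
  -- iteration 4/4 --
  RT 135: heading 135 -> 0
  REPEAT 3 [
    -- iteration 1/3 --
    LT 90: heading 0 -> 90
    RT 45: heading 90 -> 45
    FD 4: (2,36.971) -> (4.828,39.799) [heading=45, draw]
    -- iteration 2/3 --
    LT 90: heading 45 -> 135
    RT 45: heading 135 -> 90
    FD 4: (4.828,39.799) -> (4.828,43.799) [heading=90, draw]
    -- iteration 3/3 --
    LT 90: heading 90 -> 180
    RT 45: heading 180 -> 135
    FD 4: (4.828,43.799) -> (2,46.627) [heading=135, draw]
  ]
]
Final: pos=(2,46.627), heading=135, 12 segment(s) drawn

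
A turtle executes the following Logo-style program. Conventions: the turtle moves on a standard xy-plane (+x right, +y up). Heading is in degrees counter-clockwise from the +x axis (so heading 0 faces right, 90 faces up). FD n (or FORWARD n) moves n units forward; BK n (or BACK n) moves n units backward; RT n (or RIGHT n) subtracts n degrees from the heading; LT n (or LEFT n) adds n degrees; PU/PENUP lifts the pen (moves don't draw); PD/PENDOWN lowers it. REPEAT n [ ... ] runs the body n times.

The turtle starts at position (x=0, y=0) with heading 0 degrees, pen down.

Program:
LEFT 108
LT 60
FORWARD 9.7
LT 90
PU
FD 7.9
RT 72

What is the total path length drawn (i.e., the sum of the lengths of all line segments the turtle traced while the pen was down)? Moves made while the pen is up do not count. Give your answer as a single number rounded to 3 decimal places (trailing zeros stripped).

Executing turtle program step by step:
Start: pos=(0,0), heading=0, pen down
LT 108: heading 0 -> 108
LT 60: heading 108 -> 168
FD 9.7: (0,0) -> (-9.488,2.017) [heading=168, draw]
LT 90: heading 168 -> 258
PU: pen up
FD 7.9: (-9.488,2.017) -> (-11.131,-5.711) [heading=258, move]
RT 72: heading 258 -> 186
Final: pos=(-11.131,-5.711), heading=186, 1 segment(s) drawn

Segment lengths:
  seg 1: (0,0) -> (-9.488,2.017), length = 9.7
Total = 9.7

Answer: 9.7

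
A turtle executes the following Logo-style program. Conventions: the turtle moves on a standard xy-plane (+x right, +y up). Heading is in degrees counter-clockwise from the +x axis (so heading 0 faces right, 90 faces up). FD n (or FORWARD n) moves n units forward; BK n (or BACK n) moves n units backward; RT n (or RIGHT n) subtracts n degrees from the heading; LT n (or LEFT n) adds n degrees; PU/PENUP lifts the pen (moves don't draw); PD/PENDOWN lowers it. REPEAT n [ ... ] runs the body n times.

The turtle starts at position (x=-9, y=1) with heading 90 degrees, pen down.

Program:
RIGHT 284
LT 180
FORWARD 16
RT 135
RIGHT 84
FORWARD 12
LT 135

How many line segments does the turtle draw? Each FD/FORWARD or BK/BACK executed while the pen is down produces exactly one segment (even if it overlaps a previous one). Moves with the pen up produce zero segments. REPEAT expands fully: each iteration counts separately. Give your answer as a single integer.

Answer: 2

Derivation:
Executing turtle program step by step:
Start: pos=(-9,1), heading=90, pen down
RT 284: heading 90 -> 166
LT 180: heading 166 -> 346
FD 16: (-9,1) -> (6.525,-2.871) [heading=346, draw]
RT 135: heading 346 -> 211
RT 84: heading 211 -> 127
FD 12: (6.525,-2.871) -> (-0.697,6.713) [heading=127, draw]
LT 135: heading 127 -> 262
Final: pos=(-0.697,6.713), heading=262, 2 segment(s) drawn
Segments drawn: 2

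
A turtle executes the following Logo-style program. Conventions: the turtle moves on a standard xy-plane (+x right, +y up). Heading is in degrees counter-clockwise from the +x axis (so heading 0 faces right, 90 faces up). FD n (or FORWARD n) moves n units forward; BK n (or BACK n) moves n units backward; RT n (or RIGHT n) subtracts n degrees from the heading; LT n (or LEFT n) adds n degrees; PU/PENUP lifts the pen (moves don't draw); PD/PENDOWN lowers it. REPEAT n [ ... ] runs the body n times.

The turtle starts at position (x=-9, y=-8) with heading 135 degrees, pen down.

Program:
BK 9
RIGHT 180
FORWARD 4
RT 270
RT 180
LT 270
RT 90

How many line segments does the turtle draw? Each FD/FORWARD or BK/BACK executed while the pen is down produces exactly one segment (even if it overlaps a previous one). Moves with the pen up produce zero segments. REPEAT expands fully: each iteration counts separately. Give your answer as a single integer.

Answer: 2

Derivation:
Executing turtle program step by step:
Start: pos=(-9,-8), heading=135, pen down
BK 9: (-9,-8) -> (-2.636,-14.364) [heading=135, draw]
RT 180: heading 135 -> 315
FD 4: (-2.636,-14.364) -> (0.192,-17.192) [heading=315, draw]
RT 270: heading 315 -> 45
RT 180: heading 45 -> 225
LT 270: heading 225 -> 135
RT 90: heading 135 -> 45
Final: pos=(0.192,-17.192), heading=45, 2 segment(s) drawn
Segments drawn: 2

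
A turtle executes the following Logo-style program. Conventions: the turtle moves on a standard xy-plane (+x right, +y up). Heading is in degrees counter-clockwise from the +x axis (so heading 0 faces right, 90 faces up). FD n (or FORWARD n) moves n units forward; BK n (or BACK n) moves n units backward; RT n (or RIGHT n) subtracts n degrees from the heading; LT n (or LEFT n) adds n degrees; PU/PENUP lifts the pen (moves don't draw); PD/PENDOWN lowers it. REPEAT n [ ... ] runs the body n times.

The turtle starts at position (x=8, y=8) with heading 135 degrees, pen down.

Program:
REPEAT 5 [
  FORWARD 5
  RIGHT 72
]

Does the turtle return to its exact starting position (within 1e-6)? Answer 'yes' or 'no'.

Executing turtle program step by step:
Start: pos=(8,8), heading=135, pen down
REPEAT 5 [
  -- iteration 1/5 --
  FD 5: (8,8) -> (4.464,11.536) [heading=135, draw]
  RT 72: heading 135 -> 63
  -- iteration 2/5 --
  FD 5: (4.464,11.536) -> (6.734,15.991) [heading=63, draw]
  RT 72: heading 63 -> 351
  -- iteration 3/5 --
  FD 5: (6.734,15.991) -> (11.673,15.208) [heading=351, draw]
  RT 72: heading 351 -> 279
  -- iteration 4/5 --
  FD 5: (11.673,15.208) -> (12.455,10.27) [heading=279, draw]
  RT 72: heading 279 -> 207
  -- iteration 5/5 --
  FD 5: (12.455,10.27) -> (8,8) [heading=207, draw]
  RT 72: heading 207 -> 135
]
Final: pos=(8,8), heading=135, 5 segment(s) drawn

Start position: (8, 8)
Final position: (8, 8)
Distance = 0; < 1e-6 -> CLOSED

Answer: yes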